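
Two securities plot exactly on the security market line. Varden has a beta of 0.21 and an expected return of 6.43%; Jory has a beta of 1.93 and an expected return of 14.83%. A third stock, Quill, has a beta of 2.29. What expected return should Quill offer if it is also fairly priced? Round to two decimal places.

MRP (SML slope) = (14.83% − 6.43%) / (1.93 − 0.21) = 8.40% / 1.72 = 4.8837%
R_f (intercept) = 6.43% − 0.21 × 4.8837% = 5.4044%
E(R_Quill) = R_f + β × MRP = 5.4044% + 2.29 × 4.8837% = 16.59%

16.59%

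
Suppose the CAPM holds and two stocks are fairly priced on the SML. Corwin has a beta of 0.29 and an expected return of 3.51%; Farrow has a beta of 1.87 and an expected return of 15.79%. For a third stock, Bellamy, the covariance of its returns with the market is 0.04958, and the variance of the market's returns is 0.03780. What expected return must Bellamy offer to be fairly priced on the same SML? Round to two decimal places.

11.45%

MRP = (15.79% − 3.51%) / (1.87 − 0.29) = 7.7722%
R_f = 3.51% − 0.29 × 7.7722% = 1.2561%
β_Bellamy = Cov / Var(R_m) = 0.04958 / 0.03780 = 1.3116
E(R_Bellamy) = R_f + β × MRP = 1.2561% + 1.3116 × 7.7722% = 11.45%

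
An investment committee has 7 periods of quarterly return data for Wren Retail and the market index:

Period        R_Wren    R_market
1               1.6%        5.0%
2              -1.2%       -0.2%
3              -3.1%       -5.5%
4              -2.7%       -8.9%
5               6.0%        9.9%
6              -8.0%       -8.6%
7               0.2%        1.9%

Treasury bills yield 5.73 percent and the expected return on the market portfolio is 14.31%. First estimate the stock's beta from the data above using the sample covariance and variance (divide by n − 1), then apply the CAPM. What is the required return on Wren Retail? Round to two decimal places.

Mean R_i = (1.6 − 1.2 − 3.1 − 2.7 + 6.0 − 8.0 + 0.2) / 7 = -1.0286%
Mean R_m = (5.0 − 0.2 − 5.5 − 8.9 + 9.9 − 8.6 + 1.9) / 7 = -0.9143%
Σ(R_i − R̄_i)(R_m − R̄_m) = 171.3171  ⇒  Cov = 171.3171 / 6 = 28.5529
Σ(R_m − R̄_m)² = 304.2286  ⇒  Var(R_m) = 304.2286 / 6 = 50.7048
β = Cov / Var(R_m) = 28.5529 / 50.7048 = 0.5631
MRP = 14.31% − 5.73% = 8.58%
E(R) = R_f + β × MRP = 5.73% + 0.5631 × 8.58% = 10.56%

10.56%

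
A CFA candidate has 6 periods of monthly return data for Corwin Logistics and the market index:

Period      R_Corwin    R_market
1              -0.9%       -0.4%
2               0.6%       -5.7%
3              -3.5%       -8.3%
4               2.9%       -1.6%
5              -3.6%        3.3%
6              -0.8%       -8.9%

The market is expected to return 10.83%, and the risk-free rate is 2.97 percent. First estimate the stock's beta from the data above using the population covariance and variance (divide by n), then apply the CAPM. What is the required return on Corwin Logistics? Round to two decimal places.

2.80%

Mean R_i = (-0.9 + 0.6 − 3.5 + 2.9 − 3.6 − 0.8) / 6 = -0.8833%
Mean R_m = (-0.4 − 5.7 − 8.3 − 1.6 + 3.3 − 8.9) / 6 = -3.6000%
Σ(R_i − R̄_i)(R_m − R̄_m) = -2.4900  ⇒  Cov = -2.4900 / 6 = -0.4150
Σ(R_m − R̄_m)² = 116.4400  ⇒  Var(R_m) = 116.4400 / 6 = 19.4067
β = Cov / Var(R_m) = -0.4150 / 19.4067 = -0.0214
MRP = 10.83% − 2.97% = 7.86%
E(R) = R_f + β × MRP = 2.97% + -0.0214 × 7.86% = 2.80%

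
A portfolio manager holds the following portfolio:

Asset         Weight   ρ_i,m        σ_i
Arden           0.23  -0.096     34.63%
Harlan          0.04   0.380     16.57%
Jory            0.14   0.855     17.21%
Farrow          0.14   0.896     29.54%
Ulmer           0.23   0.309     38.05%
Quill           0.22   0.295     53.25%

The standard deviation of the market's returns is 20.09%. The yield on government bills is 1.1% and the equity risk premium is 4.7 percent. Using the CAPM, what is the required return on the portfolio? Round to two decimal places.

β_Arden = -0.096 × 34.63% / 20.09% = -0.1655
β_Harlan = 0.380 × 16.57% / 20.09% = 0.3134
β_Jory = 0.855 × 17.21% / 20.09% = 0.7324
β_Farrow = 0.896 × 29.54% / 20.09% = 1.3175
β_Ulmer = 0.309 × 38.05% / 20.09% = 0.5852
β_Quill = 0.295 × 53.25% / 20.09% = 0.7819
β_P = Σ w_i β_i = 0.23×-0.1655 + 0.04×0.3134 + 0.14×0.7324 + 0.14×1.3175 + 0.23×0.5852 + 0.22×0.7819 = 0.5681
E(R_P) = R_f + β_P × MRP = 1.1% + 0.5681 × 4.7% = 3.77%

3.77%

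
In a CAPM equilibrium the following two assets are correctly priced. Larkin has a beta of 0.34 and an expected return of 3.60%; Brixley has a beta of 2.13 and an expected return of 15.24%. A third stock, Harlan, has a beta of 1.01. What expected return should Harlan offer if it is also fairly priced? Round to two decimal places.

MRP (SML slope) = (15.24% − 3.60%) / (2.13 − 0.34) = 11.64% / 1.79 = 6.5028%
R_f (intercept) = 3.60% − 0.34 × 6.5028% = 1.3890%
E(R_Harlan) = R_f + β × MRP = 1.3890% + 1.01 × 6.5028% = 7.96%

7.96%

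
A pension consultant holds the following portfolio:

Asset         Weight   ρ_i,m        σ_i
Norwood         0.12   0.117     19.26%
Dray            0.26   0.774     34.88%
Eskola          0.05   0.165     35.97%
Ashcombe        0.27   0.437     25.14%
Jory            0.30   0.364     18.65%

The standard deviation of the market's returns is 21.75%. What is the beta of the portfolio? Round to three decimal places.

0.579

β_Norwood = 0.117 × 19.26% / 21.75% = 0.1036
β_Dray = 0.774 × 34.88% / 21.75% = 1.2412
β_Eskola = 0.165 × 35.97% / 21.75% = 0.2729
β_Ashcombe = 0.437 × 25.14% / 21.75% = 0.5051
β_Jory = 0.364 × 18.65% / 21.75% = 0.3121
β_P = Σ w_i β_i = 0.12×0.1036 + 0.26×1.2412 + 0.05×0.2729 + 0.27×0.5051 + 0.30×0.3121 = 0.5788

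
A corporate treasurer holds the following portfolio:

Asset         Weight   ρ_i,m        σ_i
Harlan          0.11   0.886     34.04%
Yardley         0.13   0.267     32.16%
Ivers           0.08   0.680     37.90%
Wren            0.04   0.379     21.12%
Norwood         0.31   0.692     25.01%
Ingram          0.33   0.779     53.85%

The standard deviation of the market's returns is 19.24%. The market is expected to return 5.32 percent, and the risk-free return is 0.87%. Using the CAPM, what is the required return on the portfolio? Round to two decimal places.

6.89%

β_Harlan = 0.886 × 34.04% / 19.24% = 1.5675
β_Yardley = 0.267 × 32.16% / 19.24% = 0.4463
β_Ivers = 0.680 × 37.90% / 19.24% = 1.3395
β_Wren = 0.379 × 21.12% / 19.24% = 0.4160
β_Norwood = 0.692 × 25.01% / 19.24% = 0.8995
β_Ingram = 0.779 × 53.85% / 19.24% = 2.1803
β_P = Σ w_i β_i = 0.11×1.5675 + 0.13×0.4463 + 0.08×1.3395 + 0.04×0.4160 + 0.31×0.8995 + 0.33×2.1803 = 1.3526
MRP = 5.32% − 0.87% = 4.45%
E(R_P) = R_f + β_P × MRP = 0.87% + 1.3526 × 4.45% = 6.89%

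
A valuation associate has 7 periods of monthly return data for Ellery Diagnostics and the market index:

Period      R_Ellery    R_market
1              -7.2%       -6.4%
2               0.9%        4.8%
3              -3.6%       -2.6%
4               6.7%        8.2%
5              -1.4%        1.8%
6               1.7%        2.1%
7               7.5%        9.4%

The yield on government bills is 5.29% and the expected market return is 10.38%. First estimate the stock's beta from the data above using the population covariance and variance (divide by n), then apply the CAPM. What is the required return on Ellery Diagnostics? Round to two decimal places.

9.94%

Mean R_i = (-7.2 + 0.9 − 3.6 + 6.7 − 1.4 + 1.7 + 7.5) / 7 = 0.6571%
Mean R_m = (-6.4 + 4.8 − 2.6 + 8.2 + 1.8 + 2.1 + 9.4) / 7 = 2.4714%
Σ(R_i − R̄_i)(R_m − R̄_m) = 174.8814  ⇒  Cov = 174.8814 / 7 = 24.9831
Σ(R_m − R̄_m)² = 191.2543  ⇒  Var(R_m) = 191.2543 / 7 = 27.3220
β = Cov / Var(R_m) = 24.9831 / 27.3220 = 0.9144
MRP = 10.38% − 5.29% = 5.09%
E(R) = R_f + β × MRP = 5.29% + 0.9144 × 5.09% = 9.94%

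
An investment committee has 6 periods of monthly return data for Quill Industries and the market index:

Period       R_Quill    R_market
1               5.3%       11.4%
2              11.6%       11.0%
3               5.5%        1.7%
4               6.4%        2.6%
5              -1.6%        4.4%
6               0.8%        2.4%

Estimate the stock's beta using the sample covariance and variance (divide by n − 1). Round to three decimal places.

0.533

Mean R_i = (5.3 + 11.6 + 5.5 + 6.4 − 1.6 + 0.8) / 6 = 4.6667%
Mean R_m = (11.4 + 11.0 + 1.7 + 2.6 + 4.4 + 2.4) / 6 = 5.5833%
Σ(R_i − R̄_i)(R_m − R̄_m) = 52.5567  ⇒  Cov = 52.5567 / 5 = 10.5113
Σ(R_m − R̄_m)² = 98.6883  ⇒  Var(R_m) = 98.6883 / 5 = 19.7377
β = Cov / Var(R_m) = 10.5113 / 19.7377 = 0.5325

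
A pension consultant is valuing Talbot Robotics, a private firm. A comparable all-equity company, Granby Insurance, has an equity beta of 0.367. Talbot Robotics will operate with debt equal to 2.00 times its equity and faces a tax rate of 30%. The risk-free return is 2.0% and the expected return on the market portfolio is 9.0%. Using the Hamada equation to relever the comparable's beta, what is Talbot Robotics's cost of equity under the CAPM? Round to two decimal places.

8.17%

β_L = β_U × [1 + (1 − t)(D/E)] = 0.367 × [1 + (1 − 0.30) × 2.00]
    = 0.367 × [1 + 0.70 × 2.00] = 0.367 × 2.4000 = 0.8808
MRP = 9.0% − 2.0% = 7.00%
E(R) = R_f + β_L × MRP = 2.0% + 0.8808 × 7.0% = 8.17%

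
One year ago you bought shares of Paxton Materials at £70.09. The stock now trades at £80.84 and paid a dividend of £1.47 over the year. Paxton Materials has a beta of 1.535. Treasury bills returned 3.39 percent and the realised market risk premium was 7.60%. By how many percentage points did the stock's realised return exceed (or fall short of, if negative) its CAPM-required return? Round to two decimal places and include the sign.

+2.38%

Realised HPR = (P1 + D1 − P0) / P0 = (80.84 + 1.47 − 70.09) / 70.09 = 12.22 / 70.09 = 17.4347%
CAPM required = R_f + β·MRP = 3.39% + 1.535 × 7.60% = 15.05600%
α = realised − required = 17.4347% − 15.05600% = +2.38%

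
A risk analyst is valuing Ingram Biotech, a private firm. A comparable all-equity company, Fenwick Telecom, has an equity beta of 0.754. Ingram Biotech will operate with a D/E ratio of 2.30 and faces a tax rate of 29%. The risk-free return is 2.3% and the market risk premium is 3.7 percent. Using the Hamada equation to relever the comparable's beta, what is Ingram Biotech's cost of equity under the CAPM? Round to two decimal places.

β_L = β_U × [1 + (1 − t)(D/E)] = 0.754 × [1 + (1 − 0.29) × 2.30]
    = 0.754 × [1 + 0.71 × 2.30] = 0.754 × 2.6330 = 1.9853
E(R) = R_f + β_L × MRP = 2.3% + 1.9853 × 3.7% = 9.65%

9.65%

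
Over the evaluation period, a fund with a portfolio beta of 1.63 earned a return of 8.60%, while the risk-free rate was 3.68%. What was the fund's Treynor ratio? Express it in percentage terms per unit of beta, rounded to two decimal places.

3.02%

Treynor = (R_P − R_f) / β_P = (8.60% − 3.68%) / 1.6300 = 4.92% / 1.6300 = 3.02%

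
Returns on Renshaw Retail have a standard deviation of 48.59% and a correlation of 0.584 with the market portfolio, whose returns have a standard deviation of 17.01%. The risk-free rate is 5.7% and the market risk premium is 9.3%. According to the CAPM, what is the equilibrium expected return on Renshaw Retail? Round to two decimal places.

β = ρ × σ_i / σ_m = 0.584 × 48.59% / 17.01% = 1.6682
E(R) = 5.7% + 1.6682 × 9.3% = 21.21%

21.21%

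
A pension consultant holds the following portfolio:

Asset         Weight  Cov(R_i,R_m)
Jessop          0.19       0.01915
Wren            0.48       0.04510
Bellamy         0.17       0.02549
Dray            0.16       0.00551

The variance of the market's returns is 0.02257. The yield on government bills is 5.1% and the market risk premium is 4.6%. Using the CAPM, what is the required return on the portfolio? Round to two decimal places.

11.32%

β_Jessop = 0.01915 / 0.02257 = 0.8485
β_Wren = 0.04510 / 0.02257 = 1.9982
β_Bellamy = 0.02549 / 0.02257 = 1.1294
β_Dray = 0.00551 / 0.02257 = 0.2441
β_P = Σ w_i β_i = 0.19×0.8485 + 0.48×1.9982 + 0.17×1.1294 + 0.16×0.2441 = 1.3514
E(R_P) = R_f + β_P × MRP = 5.1% + 1.3514 × 4.6% = 11.32%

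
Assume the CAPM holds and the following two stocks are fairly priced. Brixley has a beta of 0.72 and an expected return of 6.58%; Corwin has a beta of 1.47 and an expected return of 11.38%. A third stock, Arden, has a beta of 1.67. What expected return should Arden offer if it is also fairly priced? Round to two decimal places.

12.66%

MRP (SML slope) = (11.38% − 6.58%) / (1.47 − 0.72) = 4.80% / 0.75 = 6.4000%
R_f (intercept) = 6.58% − 0.72 × 6.4000% = 1.9720%
E(R_Arden) = R_f + β × MRP = 1.9720% + 1.67 × 6.4000% = 12.66%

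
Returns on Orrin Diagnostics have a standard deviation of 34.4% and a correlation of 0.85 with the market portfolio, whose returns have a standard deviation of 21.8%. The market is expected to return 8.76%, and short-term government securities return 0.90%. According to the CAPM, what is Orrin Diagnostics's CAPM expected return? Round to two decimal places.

β = ρ × σ_i / σ_m = 0.85 × 34.4% / 21.8% = 1.3413
MRP = 8.76% − 0.90% = 7.86%
E(R) = 0.90% + 1.3413 × 7.86% = 11.44%

11.44%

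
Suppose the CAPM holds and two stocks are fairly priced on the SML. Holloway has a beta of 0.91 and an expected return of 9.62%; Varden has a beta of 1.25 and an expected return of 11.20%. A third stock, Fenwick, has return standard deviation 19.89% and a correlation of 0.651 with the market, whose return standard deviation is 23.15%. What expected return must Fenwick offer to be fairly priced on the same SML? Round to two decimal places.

7.99%

MRP = (11.20% − 9.62%) / (1.25 − 0.91) = 4.6471%
R_f = 9.62% − 0.91 × 4.6471% = 5.3911%
β_Fenwick = ρ·σ_i/σ_m = 0.651 × 19.89 / 23.15 = 0.5593
E(R_Fenwick) = R_f + β × MRP = 5.3911% + 0.5593 × 4.6471% = 7.99%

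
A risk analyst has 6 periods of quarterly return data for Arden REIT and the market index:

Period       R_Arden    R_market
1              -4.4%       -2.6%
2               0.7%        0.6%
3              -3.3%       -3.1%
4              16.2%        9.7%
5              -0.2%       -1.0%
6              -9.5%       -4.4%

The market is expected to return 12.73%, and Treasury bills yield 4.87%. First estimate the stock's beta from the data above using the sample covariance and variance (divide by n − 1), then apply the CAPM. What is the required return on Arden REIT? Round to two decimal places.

18.13%

Mean R_i = (-4.4 + 0.7 − 3.3 + 16.2 − 0.2 − 9.5) / 6 = -0.0833%
Mean R_m = (-2.6 + 0.6 − 3.1 + 9.7 − 1.0 − 4.4) / 6 = -0.1333%
Σ(R_i − R̄_i)(R_m − R̄_m) = 221.1633  ⇒  Cov = 221.1633 / 5 = 44.2327
Σ(R_m − R̄_m)² = 131.0733  ⇒  Var(R_m) = 131.0733 / 5 = 26.2147
β = Cov / Var(R_m) = 44.2327 / 26.2147 = 1.6873
MRP = 12.73% − 4.87% = 7.86%
E(R) = R_f + β × MRP = 4.87% + 1.6873 × 7.86% = 18.13%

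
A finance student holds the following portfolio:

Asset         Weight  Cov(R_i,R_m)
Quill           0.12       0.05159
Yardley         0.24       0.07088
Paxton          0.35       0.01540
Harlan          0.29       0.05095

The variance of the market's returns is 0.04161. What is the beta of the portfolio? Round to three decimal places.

1.042

β_Quill = 0.05159 / 0.04161 = 1.2398
β_Yardley = 0.07088 / 0.04161 = 1.7034
β_Paxton = 0.01540 / 0.04161 = 0.3701
β_Harlan = 0.05095 / 0.04161 = 1.2245
β_P = Σ w_i β_i = 0.12×1.2398 + 0.24×1.7034 + 0.35×0.3701 + 0.29×1.2245 = 1.0422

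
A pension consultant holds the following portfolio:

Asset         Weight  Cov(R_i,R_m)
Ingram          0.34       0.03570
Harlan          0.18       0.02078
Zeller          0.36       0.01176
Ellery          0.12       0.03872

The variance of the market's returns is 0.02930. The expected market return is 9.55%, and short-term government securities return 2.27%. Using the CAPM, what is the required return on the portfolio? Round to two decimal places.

β_Ingram = 0.03570 / 0.02930 = 1.2184
β_Harlan = 0.02078 / 0.02930 = 0.7092
β_Zeller = 0.01176 / 0.02930 = 0.4014
β_Ellery = 0.03872 / 0.02930 = 1.3215
β_P = Σ w_i β_i = 0.34×1.2184 + 0.18×0.7092 + 0.36×0.4014 + 0.12×1.3215 = 0.8450
MRP = 9.55% − 2.27% = 7.28%
E(R_P) = R_f + β_P × MRP = 2.27% + 0.8450 × 7.28% = 8.42%

8.42%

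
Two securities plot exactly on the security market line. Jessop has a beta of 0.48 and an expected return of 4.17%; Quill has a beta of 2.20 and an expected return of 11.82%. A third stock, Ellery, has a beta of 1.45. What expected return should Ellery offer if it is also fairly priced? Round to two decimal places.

MRP (SML slope) = (11.82% − 4.17%) / (2.20 − 0.48) = 7.65% / 1.72 = 4.4477%
R_f (intercept) = 4.17% − 0.48 × 4.4477% = 2.0351%
E(R_Ellery) = R_f + β × MRP = 2.0351% + 1.45 × 4.4477% = 8.48%

8.48%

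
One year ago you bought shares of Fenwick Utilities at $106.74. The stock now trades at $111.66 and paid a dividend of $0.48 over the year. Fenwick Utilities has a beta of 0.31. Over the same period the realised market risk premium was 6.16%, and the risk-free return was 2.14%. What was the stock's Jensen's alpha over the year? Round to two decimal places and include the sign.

+1.01%

Realised HPR = (P1 + D1 − P0) / P0 = (111.66 + 0.48 − 106.74) / 106.74 = 5.40 / 106.74 = 5.0590%
CAPM required = R_f + β·MRP = 2.14% + 0.31 × 6.16% = 4.0496%
α = realised − required = 5.0590% − 4.0496% = +1.01%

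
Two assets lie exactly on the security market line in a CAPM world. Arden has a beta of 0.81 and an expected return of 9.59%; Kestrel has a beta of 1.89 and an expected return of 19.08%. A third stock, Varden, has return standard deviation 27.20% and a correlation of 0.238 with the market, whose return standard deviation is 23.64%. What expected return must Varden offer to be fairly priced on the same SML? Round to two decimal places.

MRP = (19.08% − 9.59%) / (1.89 − 0.81) = 8.7870%
R_f = 9.59% − 0.81 × 8.7870% = 2.4725%
β_Varden = ρ·σ_i/σ_m = 0.238 × 27.20 / 23.64 = 0.2738
E(R_Varden) = R_f + β × MRP = 2.4725% + 0.2738 × 8.7870% = 4.88%

4.88%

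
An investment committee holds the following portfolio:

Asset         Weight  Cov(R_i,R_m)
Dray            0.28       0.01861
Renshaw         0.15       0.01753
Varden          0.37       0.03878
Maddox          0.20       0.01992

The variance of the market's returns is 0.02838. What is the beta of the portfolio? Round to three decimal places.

β_Dray = 0.01861 / 0.02838 = 0.6557
β_Renshaw = 0.01753 / 0.02838 = 0.6177
β_Varden = 0.03878 / 0.02838 = 1.3665
β_Maddox = 0.01992 / 0.02838 = 0.7019
β_P = Σ w_i β_i = 0.28×0.6557 + 0.15×0.6177 + 0.37×1.3665 + 0.20×0.7019 = 0.9222

0.922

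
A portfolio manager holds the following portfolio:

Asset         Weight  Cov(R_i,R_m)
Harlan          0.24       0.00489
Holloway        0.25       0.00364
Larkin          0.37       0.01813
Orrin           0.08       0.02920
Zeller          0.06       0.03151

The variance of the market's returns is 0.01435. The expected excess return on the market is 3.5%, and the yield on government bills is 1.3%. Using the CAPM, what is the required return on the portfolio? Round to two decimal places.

4.48%

β_Harlan = 0.00489 / 0.01435 = 0.3408
β_Holloway = 0.00364 / 0.01435 = 0.2537
β_Larkin = 0.01813 / 0.01435 = 1.2634
β_Orrin = 0.02920 / 0.01435 = 2.0348
β_Zeller = 0.03151 / 0.01435 = 2.1958
β_P = Σ w_i β_i = 0.24×0.3408 + 0.25×0.2537 + 0.37×1.2634 + 0.08×2.0348 + 0.06×2.1958 = 0.9072
E(R_P) = R_f + β_P × MRP = 1.3% + 0.9072 × 3.5% = 4.48%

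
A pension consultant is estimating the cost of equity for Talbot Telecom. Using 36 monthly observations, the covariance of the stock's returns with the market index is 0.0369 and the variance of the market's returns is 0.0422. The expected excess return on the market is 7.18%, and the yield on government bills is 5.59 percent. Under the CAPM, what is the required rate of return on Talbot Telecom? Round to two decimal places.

β = Cov(R_i, R_m) / Var(R_m) = 0.0369 / 0.0422 = 0.8744
E(R) = R_f + β × MRP = 5.59% + 0.8744 × 7.18% = 11.87%

11.87%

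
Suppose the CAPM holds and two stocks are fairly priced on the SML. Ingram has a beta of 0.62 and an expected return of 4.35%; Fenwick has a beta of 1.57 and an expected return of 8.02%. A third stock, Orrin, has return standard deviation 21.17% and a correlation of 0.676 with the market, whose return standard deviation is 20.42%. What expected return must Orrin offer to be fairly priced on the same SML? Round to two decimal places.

MRP = (8.02% − 4.35%) / (1.57 − 0.62) = 3.8632%
R_f = 4.35% − 0.62 × 3.8632% = 1.9548%
β_Orrin = ρ·σ_i/σ_m = 0.676 × 21.17 / 20.42 = 0.7008
E(R_Orrin) = R_f + β × MRP = 1.9548% + 0.7008 × 3.8632% = 4.66%

4.66%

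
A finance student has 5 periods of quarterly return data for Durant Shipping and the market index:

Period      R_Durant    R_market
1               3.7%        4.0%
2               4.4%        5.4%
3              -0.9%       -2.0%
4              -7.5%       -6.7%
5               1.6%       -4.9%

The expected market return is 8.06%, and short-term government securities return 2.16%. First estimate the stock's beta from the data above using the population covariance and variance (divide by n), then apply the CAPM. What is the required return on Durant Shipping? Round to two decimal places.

6.48%

Mean R_i = (3.7 + 4.4 − 0.9 − 7.5 + 1.6) / 5 = 0.2600%
Mean R_m = (4.0 + 5.4 − 2.0 − 6.7 − 4.9) / 5 = -0.8400%
Σ(R_i − R̄_i)(R_m − R̄_m) = 83.8620  ⇒  Cov = 83.8620 / 5 = 16.7724
Σ(R_m − R̄_m)² = 114.5320  ⇒  Var(R_m) = 114.5320 / 5 = 22.9064
β = Cov / Var(R_m) = 16.7724 / 22.9064 = 0.7322
MRP = 8.06% − 2.16% = 5.90%
E(R) = R_f + β × MRP = 2.16% + 0.7322 × 5.90% = 6.48%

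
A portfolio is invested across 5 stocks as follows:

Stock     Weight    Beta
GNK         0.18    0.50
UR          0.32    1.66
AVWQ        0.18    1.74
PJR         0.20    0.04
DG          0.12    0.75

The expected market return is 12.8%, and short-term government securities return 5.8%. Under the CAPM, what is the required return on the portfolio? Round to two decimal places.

13.03%

β_P = Σ w_i β_i = 0.18×0.50 + 0.32×1.66 + 0.18×1.74 + 0.20×0.04 + 0.12×0.75 = 1.0324
MRP = 12.8% − 5.8% = 7.00%
E(R_P) = R_f + β_P × MRP = 5.8% + 1.0324 × 7.0% = 13.03%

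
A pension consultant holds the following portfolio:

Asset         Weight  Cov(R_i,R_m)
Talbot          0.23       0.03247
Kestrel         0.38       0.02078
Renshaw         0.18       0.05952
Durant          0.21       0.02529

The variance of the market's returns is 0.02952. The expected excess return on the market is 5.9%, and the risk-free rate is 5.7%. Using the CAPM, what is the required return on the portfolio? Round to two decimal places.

β_Talbot = 0.03247 / 0.02952 = 1.0999
β_Kestrel = 0.02078 / 0.02952 = 0.7039
β_Renshaw = 0.05952 / 0.02952 = 2.0163
β_Durant = 0.02529 / 0.02952 = 0.8567
β_P = Σ w_i β_i = 0.23×1.0999 + 0.38×0.7039 + 0.18×2.0163 + 0.21×0.8567 = 1.0633
E(R_P) = R_f + β_P × MRP = 5.7% + 1.0633 × 5.9% = 11.97%

11.97%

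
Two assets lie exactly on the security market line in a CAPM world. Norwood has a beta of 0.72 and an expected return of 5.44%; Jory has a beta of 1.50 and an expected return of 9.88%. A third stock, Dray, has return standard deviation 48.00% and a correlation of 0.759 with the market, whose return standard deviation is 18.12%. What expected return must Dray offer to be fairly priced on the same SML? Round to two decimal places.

MRP = (9.88% − 5.44%) / (1.50 − 0.72) = 5.6923%
R_f = 5.44% − 0.72 × 5.6923% = 1.3415%
β_Dray = ρ·σ_i/σ_m = 0.759 × 48.00 / 18.12 = 2.0106
E(R_Dray) = R_f + β × MRP = 1.3415% + 2.0106 × 5.6923% = 12.79%

12.79%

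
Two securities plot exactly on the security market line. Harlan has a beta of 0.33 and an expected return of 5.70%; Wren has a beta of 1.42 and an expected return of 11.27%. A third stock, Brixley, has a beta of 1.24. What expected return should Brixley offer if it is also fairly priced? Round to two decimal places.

10.35%

MRP (SML slope) = (11.27% − 5.70%) / (1.42 − 0.33) = 5.57% / 1.09 = 5.1101%
R_f (intercept) = 5.70% − 0.33 × 5.1101% = 4.0137%
E(R_Brixley) = R_f + β × MRP = 4.0137% + 1.24 × 5.1101% = 10.35%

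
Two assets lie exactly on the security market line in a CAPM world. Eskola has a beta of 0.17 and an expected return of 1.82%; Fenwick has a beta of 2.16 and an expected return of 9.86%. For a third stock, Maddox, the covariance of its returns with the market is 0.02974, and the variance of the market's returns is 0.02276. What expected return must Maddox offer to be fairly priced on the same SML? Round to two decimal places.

MRP = (9.86% − 1.82%) / (2.16 − 0.17) = 4.0402%
R_f = 1.82% − 0.17 × 4.0402% = 1.1332%
β_Maddox = Cov / Var(R_m) = 0.02974 / 0.02276 = 1.3067
E(R_Maddox) = R_f + β × MRP = 1.1332% + 1.3067 × 4.0402% = 6.41%

6.41%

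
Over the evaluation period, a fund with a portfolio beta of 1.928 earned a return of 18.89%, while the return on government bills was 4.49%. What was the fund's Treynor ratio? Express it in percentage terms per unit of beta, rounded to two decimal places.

7.47%

Treynor = (R_P − R_f) / β_P = (18.89% − 4.49%) / 1.9280 = 14.40% / 1.9280 = 7.47%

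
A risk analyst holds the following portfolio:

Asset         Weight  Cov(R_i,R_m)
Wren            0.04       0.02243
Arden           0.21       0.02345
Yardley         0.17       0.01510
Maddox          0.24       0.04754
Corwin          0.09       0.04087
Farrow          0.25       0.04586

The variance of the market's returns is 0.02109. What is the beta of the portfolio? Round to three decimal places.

β_Wren = 0.02243 / 0.02109 = 1.0635
β_Arden = 0.02345 / 0.02109 = 1.1119
β_Yardley = 0.01510 / 0.02109 = 0.7160
β_Maddox = 0.04754 / 0.02109 = 2.2541
β_Corwin = 0.04087 / 0.02109 = 1.9379
β_Farrow = 0.04586 / 0.02109 = 2.1745
β_P = Σ w_i β_i = 0.04×1.0635 + 0.21×1.1119 + 0.17×0.7160 + 0.24×2.2541 + 0.09×1.9379 + 0.25×2.1745 = 1.6568

1.657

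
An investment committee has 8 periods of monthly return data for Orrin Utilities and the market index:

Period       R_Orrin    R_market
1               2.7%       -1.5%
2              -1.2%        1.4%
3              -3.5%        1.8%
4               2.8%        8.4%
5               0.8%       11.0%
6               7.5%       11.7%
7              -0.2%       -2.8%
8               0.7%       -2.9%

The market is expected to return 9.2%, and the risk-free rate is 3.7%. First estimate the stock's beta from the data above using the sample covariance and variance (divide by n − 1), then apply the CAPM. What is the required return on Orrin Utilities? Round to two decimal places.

Mean R_i = (2.7 − 1.2 − 3.5 + 2.8 + 0.8 + 7.5 − 0.2 + 0.7) / 8 = 1.2000%
Mean R_m = (-1.5 + 1.4 + 1.8 + 8.4 + 11.0 + 11.7 − 2.8 − 2.9) / 8 = 3.3875%
Σ(R_i − R̄_i)(R_m − R̄_m) = 74.0500  ⇒  Cov = 74.0500 / 7 = 10.5786
Σ(R_m − R̄_m)² = 260.3488  ⇒  Var(R_m) = 260.3488 / 7 = 37.1927
β = Cov / Var(R_m) = 10.5786 / 37.1927 = 0.2844
MRP = 9.2% − 3.7% = 5.50%
E(R) = R_f + β × MRP = 3.7% + 0.2844 × 5.5% = 5.26%

5.26%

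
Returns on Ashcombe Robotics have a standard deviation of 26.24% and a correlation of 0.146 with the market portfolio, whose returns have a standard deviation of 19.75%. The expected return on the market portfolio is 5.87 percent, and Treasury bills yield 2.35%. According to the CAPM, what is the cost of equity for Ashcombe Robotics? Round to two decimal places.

3.03%

β = ρ × σ_i / σ_m = 0.146 × 26.24% / 19.75% = 0.1940
MRP = 5.87% − 2.35% = 3.52%
E(R) = 2.35% + 0.1940 × 3.52% = 3.03%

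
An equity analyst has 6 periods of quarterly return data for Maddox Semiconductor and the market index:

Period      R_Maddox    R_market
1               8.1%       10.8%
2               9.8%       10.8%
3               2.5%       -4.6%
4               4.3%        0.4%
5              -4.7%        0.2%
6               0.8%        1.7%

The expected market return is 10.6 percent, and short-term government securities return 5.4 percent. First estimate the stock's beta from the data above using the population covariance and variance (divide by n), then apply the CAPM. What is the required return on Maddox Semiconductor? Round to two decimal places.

Mean R_i = (8.1 + 9.8 + 2.5 + 4.3 − 4.7 + 0.8) / 6 = 3.4667%
Mean R_m = (10.8 + 10.8 − 4.6 + 0.4 + 0.2 + 1.7) / 6 = 3.2167%
Σ(R_i − R̄_i)(R_m − R̄_m) = 117.0533  ⇒  Cov = 117.0533 / 6 = 19.5089
Σ(R_m − R̄_m)² = 195.4483  ⇒  Var(R_m) = 195.4483 / 6 = 32.5747
β = Cov / Var(R_m) = 19.5089 / 32.5747 = 0.5989
MRP = 10.6% − 5.4% = 5.20%
E(R) = R_f + β × MRP = 5.4% + 0.5989 × 5.2% = 8.51%

8.51%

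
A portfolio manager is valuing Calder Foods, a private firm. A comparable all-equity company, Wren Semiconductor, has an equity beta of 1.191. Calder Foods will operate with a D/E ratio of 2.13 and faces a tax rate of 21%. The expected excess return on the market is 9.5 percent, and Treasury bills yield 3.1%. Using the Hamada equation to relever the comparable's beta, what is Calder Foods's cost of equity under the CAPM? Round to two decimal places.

β_L = β_U × [1 + (1 − t)(D/E)] = 1.191 × [1 + (1 − 0.21) × 2.13]
    = 1.191 × [1 + 0.79 × 2.13] = 1.191 × 2.6827 = 3.1951
E(R) = R_f + β_L × MRP = 3.1% + 3.1951 × 9.5% = 33.45%

33.45%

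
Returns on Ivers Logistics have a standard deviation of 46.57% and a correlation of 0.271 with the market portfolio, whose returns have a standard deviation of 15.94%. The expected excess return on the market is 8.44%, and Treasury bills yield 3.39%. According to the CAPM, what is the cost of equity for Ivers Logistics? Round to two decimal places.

10.07%

β = ρ × σ_i / σ_m = 0.271 × 46.57% / 15.94% = 0.7917
E(R) = 3.39% + 0.7917 × 8.44% = 10.07%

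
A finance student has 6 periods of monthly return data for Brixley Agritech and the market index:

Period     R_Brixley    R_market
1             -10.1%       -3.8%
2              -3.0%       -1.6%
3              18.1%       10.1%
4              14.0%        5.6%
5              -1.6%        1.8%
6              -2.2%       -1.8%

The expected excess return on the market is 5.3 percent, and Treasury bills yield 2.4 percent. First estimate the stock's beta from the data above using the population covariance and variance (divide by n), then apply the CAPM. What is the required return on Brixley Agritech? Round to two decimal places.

13.04%

Mean R_i = (-10.1 − 3.0 + 18.1 + 14.0 − 1.6 − 2.2) / 6 = 2.5333%
Mean R_m = (-3.8 − 1.6 + 10.1 + 5.6 + 1.8 − 1.8) / 6 = 1.7167%
Σ(R_i − R̄_i)(R_m − R̄_m) = 279.3767  ⇒  Cov = 279.3767 / 6 = 46.5628
Σ(R_m − R̄_m)² = 139.1683  ⇒  Var(R_m) = 139.1683 / 6 = 23.1947
β = Cov / Var(R_m) = 46.5628 / 23.1947 = 2.0075
E(R) = R_f + β × MRP = 2.4% + 2.0075 × 5.3% = 13.04%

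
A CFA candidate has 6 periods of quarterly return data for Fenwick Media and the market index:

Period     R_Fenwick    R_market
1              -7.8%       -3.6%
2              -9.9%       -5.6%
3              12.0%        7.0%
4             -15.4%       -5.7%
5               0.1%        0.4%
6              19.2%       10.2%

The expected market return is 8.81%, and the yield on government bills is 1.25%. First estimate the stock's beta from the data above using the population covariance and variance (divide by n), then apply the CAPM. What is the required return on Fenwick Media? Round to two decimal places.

Mean R_i = (-7.8 − 9.9 + 12.0 − 15.4 + 0.1 + 19.2) / 6 = -0.3000%
Mean R_m = (-3.6 − 5.6 + 7.0 − 5.7 + 0.4 + 10.2) / 6 = 0.4500%
Σ(R_i − R̄_i)(R_m − R̄_m) = 451.9900  ⇒  Cov = 451.9900 / 6 = 75.3317
Σ(R_m − R̄_m)² = 228.7950  ⇒  Var(R_m) = 228.7950 / 6 = 38.1325
β = Cov / Var(R_m) = 75.3317 / 38.1325 = 1.9755
MRP = 8.81% − 1.25% = 7.56%
E(R) = R_f + β × MRP = 1.25% + 1.9755 × 7.56% = 16.18%

16.18%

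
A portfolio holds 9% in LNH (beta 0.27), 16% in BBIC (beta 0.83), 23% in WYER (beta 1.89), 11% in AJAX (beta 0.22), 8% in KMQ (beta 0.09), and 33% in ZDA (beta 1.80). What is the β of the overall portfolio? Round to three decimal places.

1.217

β_P = Σ w_i β_i = 0.09×0.27 + 0.16×0.83 + 0.23×1.89 + 0.11×0.22 + 0.08×0.09 + 0.33×1.80 = 1.2172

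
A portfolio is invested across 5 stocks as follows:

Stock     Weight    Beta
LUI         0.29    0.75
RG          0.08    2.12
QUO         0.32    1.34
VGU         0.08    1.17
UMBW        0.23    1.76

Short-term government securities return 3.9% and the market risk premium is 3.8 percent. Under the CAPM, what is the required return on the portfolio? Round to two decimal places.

8.89%

β_P = Σ w_i β_i = 0.29×0.75 + 0.08×2.12 + 0.32×1.34 + 0.08×1.17 + 0.23×1.76 = 1.3143
E(R_P) = R_f + β_P × MRP = 3.9% + 1.3143 × 3.8% = 8.89%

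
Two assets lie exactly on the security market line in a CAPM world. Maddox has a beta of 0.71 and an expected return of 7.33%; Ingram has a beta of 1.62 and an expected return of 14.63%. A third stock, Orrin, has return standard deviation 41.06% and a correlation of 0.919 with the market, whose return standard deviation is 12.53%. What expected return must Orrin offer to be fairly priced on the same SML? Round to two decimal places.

25.79%

MRP = (14.63% − 7.33%) / (1.62 − 0.71) = 8.0220%
R_f = 7.33% − 0.71 × 8.0220% = 1.6344%
β_Orrin = ρ·σ_i/σ_m = 0.919 × 41.06 / 12.53 = 3.0115
E(R_Orrin) = R_f + β × MRP = 1.6344% + 3.0115 × 8.0220% = 25.79%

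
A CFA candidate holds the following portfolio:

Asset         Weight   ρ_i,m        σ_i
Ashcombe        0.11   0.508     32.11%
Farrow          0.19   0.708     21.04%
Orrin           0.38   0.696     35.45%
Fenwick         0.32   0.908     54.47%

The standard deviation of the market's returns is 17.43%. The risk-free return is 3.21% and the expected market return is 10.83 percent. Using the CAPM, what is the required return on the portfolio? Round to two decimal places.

16.25%

β_Ashcombe = 0.508 × 32.11% / 17.43% = 0.9359
β_Farrow = 0.708 × 21.04% / 17.43% = 0.8546
β_Orrin = 0.696 × 35.45% / 17.43% = 1.4156
β_Fenwick = 0.908 × 54.47% / 17.43% = 2.8376
β_P = Σ w_i β_i = 0.11×0.9359 + 0.19×0.8546 + 0.38×1.4156 + 0.32×2.8376 = 1.7113
MRP = 10.83% − 3.21% = 7.62%
E(R_P) = R_f + β_P × MRP = 3.21% + 1.7113 × 7.62% = 16.25%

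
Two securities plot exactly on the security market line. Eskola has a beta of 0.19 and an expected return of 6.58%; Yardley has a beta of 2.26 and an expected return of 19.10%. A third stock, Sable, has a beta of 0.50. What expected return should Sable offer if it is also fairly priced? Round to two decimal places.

MRP (SML slope) = (19.10% − 6.58%) / (2.26 − 0.19) = 12.52% / 2.07 = 6.0483%
R_f (intercept) = 6.58% − 0.19 × 6.0483% = 5.4308%
E(R_Sable) = R_f + β × MRP = 5.4308% + 0.50 × 6.0483% = 8.45%

8.45%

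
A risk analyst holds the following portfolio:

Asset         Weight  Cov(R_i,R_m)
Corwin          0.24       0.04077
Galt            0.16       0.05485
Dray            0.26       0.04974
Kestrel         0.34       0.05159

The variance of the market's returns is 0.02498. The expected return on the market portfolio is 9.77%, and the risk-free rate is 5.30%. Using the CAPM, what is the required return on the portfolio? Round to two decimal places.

14.07%

β_Corwin = 0.04077 / 0.02498 = 1.6321
β_Galt = 0.05485 / 0.02498 = 2.1958
β_Dray = 0.04974 / 0.02498 = 1.9912
β_Kestrel = 0.05159 / 0.02498 = 2.0653
β_P = Σ w_i β_i = 0.24×1.6321 + 0.16×2.1958 + 0.26×1.9912 + 0.34×2.0653 = 1.9629
MRP = 9.77% − 5.30% = 4.47%
E(R_P) = R_f + β_P × MRP = 5.30% + 1.9629 × 4.47% = 14.07%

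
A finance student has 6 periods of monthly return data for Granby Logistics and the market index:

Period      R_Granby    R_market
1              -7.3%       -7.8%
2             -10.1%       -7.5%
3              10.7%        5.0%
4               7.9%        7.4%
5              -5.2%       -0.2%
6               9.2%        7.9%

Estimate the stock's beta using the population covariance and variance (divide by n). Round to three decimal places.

Mean R_i = (-7.3 − 10.1 + 10.7 + 7.9 − 5.2 + 9.2) / 6 = 0.8667%
Mean R_m = (-7.8 − 7.5 + 5.0 + 7.4 − 0.2 + 7.9) / 6 = 0.8000%
Σ(R_i − R̄_i)(R_m − R̄_m) = 314.2100  ⇒  Cov = 314.2100 / 6 = 52.3683
Σ(R_m − R̄_m)² = 255.4600  ⇒  Var(R_m) = 255.4600 / 6 = 42.5767
β = Cov / Var(R_m) = 52.3683 / 42.5767 = 1.2300

1.230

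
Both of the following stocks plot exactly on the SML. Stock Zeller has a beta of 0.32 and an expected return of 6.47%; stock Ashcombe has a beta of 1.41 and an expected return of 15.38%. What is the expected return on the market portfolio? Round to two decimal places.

12.03%

Both satisfy E(R) = R_f + β·MRP, so the slope of the SML is
MRP = (15.38% − 6.47%) / (1.41 − 0.32) = 8.91% / 1.09 = 8.1743%
R_f = E(R_Zeller) − β_Zeller·MRP = 6.47% − 0.32 × 8.1743% = 3.8542%
E(R_m) = R_f + MRP = 3.8542% + 8.1743% = 12.03%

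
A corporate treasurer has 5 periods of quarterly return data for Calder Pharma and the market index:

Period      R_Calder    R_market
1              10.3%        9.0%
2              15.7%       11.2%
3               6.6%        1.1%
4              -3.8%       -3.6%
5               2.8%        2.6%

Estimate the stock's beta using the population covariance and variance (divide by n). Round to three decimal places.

Mean R_i = (10.3 + 15.7 + 6.6 − 3.8 + 2.8) / 5 = 6.3200%
Mean R_m = (9.0 + 11.2 + 1.1 − 3.6 + 2.6) / 5 = 4.0600%
Σ(R_i − R̄_i)(R_m − R̄_m) = 168.4640  ⇒  Cov = 168.4640 / 5 = 33.6928
Σ(R_m − R̄_m)² = 144.9520  ⇒  Var(R_m) = 144.9520 / 5 = 28.9904
β = Cov / Var(R_m) = 33.6928 / 28.9904 = 1.1622

1.162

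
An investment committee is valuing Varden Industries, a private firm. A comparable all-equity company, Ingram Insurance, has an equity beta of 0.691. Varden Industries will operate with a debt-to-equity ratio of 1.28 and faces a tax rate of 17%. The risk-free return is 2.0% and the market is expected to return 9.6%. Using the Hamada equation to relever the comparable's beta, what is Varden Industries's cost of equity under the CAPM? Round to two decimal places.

β_L = β_U × [1 + (1 − t)(D/E)] = 0.691 × [1 + (1 − 0.17) × 1.28]
    = 0.691 × [1 + 0.83 × 1.28] = 0.691 × 2.0624 = 1.4251
MRP = 9.6% − 2.0% = 7.60%
E(R) = R_f + β_L × MRP = 2.0% + 1.4251 × 7.6% = 12.83%

12.83%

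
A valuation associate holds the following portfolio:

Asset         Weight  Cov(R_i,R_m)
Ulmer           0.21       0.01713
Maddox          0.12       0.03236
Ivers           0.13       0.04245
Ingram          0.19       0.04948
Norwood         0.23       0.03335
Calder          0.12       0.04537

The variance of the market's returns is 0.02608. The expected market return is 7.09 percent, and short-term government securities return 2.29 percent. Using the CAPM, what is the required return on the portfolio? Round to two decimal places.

β_Ulmer = 0.01713 / 0.02608 = 0.6568
β_Maddox = 0.03236 / 0.02608 = 1.2408
β_Ivers = 0.04245 / 0.02608 = 1.6277
β_Ingram = 0.04948 / 0.02608 = 1.8972
β_Norwood = 0.03335 / 0.02608 = 1.2788
β_Calder = 0.04537 / 0.02608 = 1.7396
β_P = Σ w_i β_i = 0.21×0.6568 + 0.12×1.2408 + 0.13×1.6277 + 0.19×1.8972 + 0.23×1.2788 + 0.12×1.7396 = 1.3618
MRP = 7.09% − 2.29% = 4.80%
E(R_P) = R_f + β_P × MRP = 2.29% + 1.3618 × 4.80% = 8.83%

8.83%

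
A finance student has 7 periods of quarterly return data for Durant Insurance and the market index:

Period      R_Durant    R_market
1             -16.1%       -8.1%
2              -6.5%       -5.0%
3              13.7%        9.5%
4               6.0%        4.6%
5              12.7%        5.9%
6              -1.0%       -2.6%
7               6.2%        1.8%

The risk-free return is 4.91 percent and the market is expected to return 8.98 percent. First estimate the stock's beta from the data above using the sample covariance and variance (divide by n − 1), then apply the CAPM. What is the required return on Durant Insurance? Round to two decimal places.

11.59%

Mean R_i = (-16.1 − 6.5 + 13.7 + 6.0 + 12.7 − 1.0 + 6.2) / 7 = 2.1429%
Mean R_m = (-8.1 − 5.0 + 9.5 + 4.6 + 5.9 − 2.6 + 1.8) / 7 = 0.8714%
Σ(R_i − R̄_i)(R_m − R̄_m) = 396.2786  ⇒  Cov = 396.2786 / 6 = 66.0464
Σ(R_m − R̄_m)² = 241.5143  ⇒  Var(R_m) = 241.5143 / 6 = 40.2524
β = Cov / Var(R_m) = 66.0464 / 40.2524 = 1.6408
MRP = 8.98% − 4.91% = 4.07%
E(R) = R_f + β × MRP = 4.91% + 1.6408 × 4.07% = 11.59%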